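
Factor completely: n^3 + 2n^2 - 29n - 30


Try integer roots (divisors of -30). n=5: p(5)=0.
Divide out (n - 5): quotient is n^2 + 7n + 6.
Factor the quadratic: (n + 6)(n + 1)
Result: (n - 5)(n + 6)(n + 1)


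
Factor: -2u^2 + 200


Roots satisfy r1 + r2 = -b/a = 0 and r1*r2 = c/a = -100.
So r1 = -10, r2 = 10.
-2u^2 + 200 = -2(u - r1)(u - r2) = -2(u + 10)(u - 10)


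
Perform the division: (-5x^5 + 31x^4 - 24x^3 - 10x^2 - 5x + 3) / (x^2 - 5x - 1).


(-5x^5 + 31x^4 - 24x^3 - 10x^2 - 5x + 3) / (x^2 - 5x - 1)
Step 1: -5x^3 * (x^2 - 5x - 1) = -5x^5 + 25x^4 + 5x^3; subtract.
Step 2: 6x^2 * (x^2 - 5x - 1) = 6x^4 - 30x^3 - 6x^2; subtract.
Step 3: x * (x^2 - 5x - 1) = x^3 - 5x^2 - x; subtract.
Step 4: 1 * (x^2 - 5x - 1) = x^2 - 5x - 1; subtract.
Quotient: -5x^3 + 6x^2 + x + 1, Remainder: x + 4


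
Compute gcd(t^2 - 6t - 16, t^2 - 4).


Factor each:
  t^2 - 6t - 16 = (t + 2)(t - 8)
  t^2 - 4 = (t + 2)(t - 2)
Common monic factor: t + 2


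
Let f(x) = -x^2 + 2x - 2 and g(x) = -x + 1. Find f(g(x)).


Substitute g(x) into f:
f(g(x)) = -1*(-x + 1)^2 + 2*(-x + 1) + (-2)
(-x + 1)^2 = x^2 - 2x + 1
Expand and combine: -x^2 - 1


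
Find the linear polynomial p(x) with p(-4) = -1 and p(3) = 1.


p(x) = mx + b. Using p(-4)=-1, p(3)=1:
m = (-1 - 1)/(-4 - 3) = -2/-7 = 2/7
b = -1 - m*(-4) = -1 + 8/7 = 1/7
p(x) = (2/7)x + (1/7)


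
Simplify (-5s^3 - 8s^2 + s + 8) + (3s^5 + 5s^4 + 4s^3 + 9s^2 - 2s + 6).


Align terms by degree and add:
  -5s^3 - 8s^2 + s + 8
+ 3s^5 + 5s^4 + 4s^3 + 9s^2 - 2s + 6
= 3s^5 + 5s^4 - s^3 + s^2 - s + 14


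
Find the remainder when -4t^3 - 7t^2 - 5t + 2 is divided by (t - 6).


By the Remainder Theorem, the remainder equals p(6):
  -4*(6)^3 = -864
  -7*(6)^2 = -252
  -5*(6)^1 = -30
  constant: 2
Sum: -864 - 252 - 30 + 2 = -1144


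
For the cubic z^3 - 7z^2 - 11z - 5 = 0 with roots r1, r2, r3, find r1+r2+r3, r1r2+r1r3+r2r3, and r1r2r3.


Monic cubic z^3+bz^2+cz+d=0: sum=-b, pairwise sum=c, product=-d.
b=-7, c=-11, d=-5
r1+r2+r3 = 7
r1r2+r1r3+r2r3 = -11
r1r2r3 = 5


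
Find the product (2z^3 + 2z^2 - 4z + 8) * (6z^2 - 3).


Distribute each term of the first polynomial:
  (2z^3)(6z^2 - 3) = 12z^5 - 6z^3
  (2z^2)(6z^2 - 3) = 12z^4 - 6z^2
  (-4z)(6z^2 - 3) = -24z^3 + 12z
  (8)(6z^2 - 3) = 48z^2 - 24
Sum: 12z^5 + 12z^4 - 30z^3 + 42z^2 + 12z - 24


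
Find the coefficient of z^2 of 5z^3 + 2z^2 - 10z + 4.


Read off the coefficient of z^2: 2


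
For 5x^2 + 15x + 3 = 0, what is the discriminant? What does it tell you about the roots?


D = b^2 - 4ac = (15)^2 - 4(5)(3) = 225 - 60 = 165
Since D > 0: two distinct irrational roots


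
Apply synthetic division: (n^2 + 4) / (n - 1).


Synthetic division with c = 1. Coefficients: 1, 0, 4
Bring down 1.
  1 * 1 = 1; 1 + 0 = 1
  1 * 1 = 1; 1 + 4 = 5
Quotient: n + 1, Remainder: 5


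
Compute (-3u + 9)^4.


Expand (-3u + 9)^4 by repeated multiplication:
  (-3u + 9)^2 = 9u^2 - 54u + 81
  (-3u + 9)^3 = -27u^3 + 243u^2 - 729u + 729
= 81u^4 - 972u^3 + 4374u^2 - 8748u + 6561


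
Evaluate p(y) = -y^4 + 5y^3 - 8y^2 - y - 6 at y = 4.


Using direct substitution:
  -1 * (4)^4 = -256
  5 * (4)^3 = 320
  -8 * (4)^2 = -128
  -1 * (4)^1 = -4
  constant: -6
Sum = -256 + 320 - 128 - 4 - 6 = -74


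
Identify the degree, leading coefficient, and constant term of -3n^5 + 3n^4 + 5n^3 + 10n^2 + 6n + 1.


Highest power of n is 5, with coefficient -3. Constant term is 1.
Degree = 5, leading coefficient = -3, constant term = 1


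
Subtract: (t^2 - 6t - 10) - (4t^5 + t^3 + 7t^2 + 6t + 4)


Distribute the minus sign:
  (t^2 - 6t - 10)
- (4t^5 + t^3 + 7t^2 + 6t + 4)
Negate second polynomial: -4t^5 - t^3 - 7t^2 - 6t - 4
Add: -4t^5 - t^3 - 6t^2 - 12t - 14


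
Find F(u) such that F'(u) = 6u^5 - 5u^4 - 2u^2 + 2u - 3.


Reverse power rule on each term:
  ∫ 6u^5 du = u^6
  ∫ -5u^4 du = -u^5
  ∫ -2u^2 du = -(2/3)u^3
  ∫ 2u du = u^2
  ∫ -3 du = -3u
F(u) = u^6 - u^5 - (2/3)u^3 + u^2 - 3u + C


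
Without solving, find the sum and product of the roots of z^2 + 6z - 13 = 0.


For az^2+bz+c=0: sum = -b/a, product = c/a.
a=1, b=6, c=-13
Sum = -(6)/1 = -6
Product = (-13)/1 = -13


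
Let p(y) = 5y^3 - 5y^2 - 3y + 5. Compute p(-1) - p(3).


p(-1) = -2
p(3) = 86
p(-1) - p(3) = -2 - 86 = -88


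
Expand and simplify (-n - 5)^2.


Expand (-n - 5)^2 by repeated multiplication:
= n^2 + 10n + 25


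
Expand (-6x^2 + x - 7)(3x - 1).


Distribute each term of the first polynomial:
  (-6x^2)(3x - 1) = -18x^3 + 6x^2
  (x)(3x - 1) = 3x^2 - x
  (-7)(3x - 1) = -21x + 7
Sum: -18x^3 + 9x^2 - 22x + 7


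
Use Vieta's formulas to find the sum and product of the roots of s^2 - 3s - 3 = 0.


For as^2+bs+c=0: sum = -b/a, product = c/a.
a=1, b=-3, c=-3
Sum = -(-3)/1 = 3
Product = (-3)/1 = -3


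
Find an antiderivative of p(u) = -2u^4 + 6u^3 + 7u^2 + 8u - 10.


Reverse power rule on each term:
  ∫ -2u^4 du = -(2/5)u^5
  ∫ 6u^3 du = (3/2)u^4
  ∫ 7u^2 du = (7/3)u^3
  ∫ 8u du = 4u^2
  ∫ -10 du = -10u
F(u) = -(2/5)u^5 + (3/2)u^4 + (7/3)u^3 + 4u^2 - 10u + C


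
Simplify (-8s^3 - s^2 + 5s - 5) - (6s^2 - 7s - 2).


Distribute the minus sign:
  (-8s^3 - s^2 + 5s - 5)
- (6s^2 - 7s - 2)
Negate second polynomial: -6s^2 + 7s + 2
Add: -8s^3 - 7s^2 + 12s - 3


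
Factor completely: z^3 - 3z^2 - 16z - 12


Try integer roots (divisors of -12). z=-2: p(-2)=0.
Divide out (z + 2): quotient is z^2 - 5z - 6.
Factor the quadratic: (z - 6)(z + 1)
Result: (z + 2)(z - 6)(z + 1)


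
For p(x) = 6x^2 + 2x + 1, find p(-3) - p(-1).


p(-3) = 49
p(-1) = 5
p(-3) - p(-1) = 49 - 5 = 44


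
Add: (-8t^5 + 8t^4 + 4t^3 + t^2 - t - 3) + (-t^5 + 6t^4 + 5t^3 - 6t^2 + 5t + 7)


Align terms by degree and add:
  -8t^5 + 8t^4 + 4t^3 + t^2 - t - 3
  -t^5 + 6t^4 + 5t^3 - 6t^2 + 5t + 7
= -9t^5 + 14t^4 + 9t^3 - 5t^2 + 4t + 4


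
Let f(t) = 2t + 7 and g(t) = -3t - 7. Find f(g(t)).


Substitute g(t) into f:
f(g(t)) = 2*(-3t - 7) + 7
Expand and combine: -6t - 7


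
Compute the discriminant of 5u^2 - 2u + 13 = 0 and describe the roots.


D = b^2 - 4ac = (-2)^2 - 4(5)(13) = 4 - 260 = -256
Since D < 0: two complex conjugate roots (no real roots)


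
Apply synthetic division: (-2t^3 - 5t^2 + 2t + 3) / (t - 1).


Synthetic division with c = 1. Coefficients: -2, -5, 2, 3
Bring down -2.
  -2 * 1 = -2; -2 - 5 = -7
  -7 * 1 = -7; -7 + 2 = -5
  -5 * 1 = -5; -5 + 3 = -2
Quotient: -2t^2 - 7t - 5, Remainder: -2


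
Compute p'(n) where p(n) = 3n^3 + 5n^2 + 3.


Apply the power rule term by term:
  d/dn(3n^3) = 9n^2
  d/dn(5n^2) = 10n
  d/dn(3) = 0
p'(n) = 9n^2 + 10n


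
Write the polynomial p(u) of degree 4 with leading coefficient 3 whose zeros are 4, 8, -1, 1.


p(u) = 3(u - 4)(u - 8)(u + 1)(u - 1)
Expand: 3u^4 - 36u^3 + 93u^2 + 36u - 96


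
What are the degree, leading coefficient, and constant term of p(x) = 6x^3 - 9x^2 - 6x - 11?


Highest power of x is 3, with coefficient 6. Constant term is -11.
Degree = 3, leading coefficient = 6, constant term = -11


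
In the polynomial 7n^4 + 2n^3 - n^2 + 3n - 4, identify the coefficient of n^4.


Read off the coefficient of n^4: 7


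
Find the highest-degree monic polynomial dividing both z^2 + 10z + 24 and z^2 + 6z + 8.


Factor each:
  z^2 + 10z + 24 = (z + 4)(z + 6)
  z^2 + 6z + 8 = (z + 4)(z + 2)
Common monic factor: z + 4


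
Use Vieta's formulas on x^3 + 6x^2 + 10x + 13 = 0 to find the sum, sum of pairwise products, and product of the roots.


Monic cubic x^3+bx^2+cx+d=0: sum=-b, pairwise sum=c, product=-d.
b=6, c=10, d=13
r1+r2+r3 = -6
r1r2+r1r3+r2r3 = 10
r1r2r3 = -13


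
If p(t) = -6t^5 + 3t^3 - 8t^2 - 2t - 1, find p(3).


Using direct substitution:
  -6 * (3)^5 = -1458
  0 * (3)^4 = 0
  3 * (3)^3 = 81
  -8 * (3)^2 = -72
  -2 * (3)^1 = -6
  constant: -1
Sum = -1458 + 0 + 81 - 72 - 6 - 1 = -1456


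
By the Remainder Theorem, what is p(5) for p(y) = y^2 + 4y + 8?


By the Remainder Theorem, the remainder equals p(5):
  1*(5)^2 = 25
  4*(5)^1 = 20
  constant: 8
Sum: 25 + 20 + 8 = 53


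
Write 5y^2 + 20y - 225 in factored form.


Roots satisfy r1 + r2 = -b/a = -4 and r1*r2 = c/a = -45.
So r1 = 5, r2 = -9.
5y^2 + 20y - 225 = 5(y - r1)(y - r2) = 5(y - 5)(y + 9)


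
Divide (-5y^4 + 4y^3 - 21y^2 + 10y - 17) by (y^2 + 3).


(-5y^4 + 4y^3 - 21y^2 + 10y - 17) / (y^2 + 3)
Step 1: -5y^2 * (y^2 + 3) = -5y^4 - 15y^2; subtract.
Step 2: 4y * (y^2 + 3) = 4y^3 + 12y; subtract.
Step 3: -6 * (y^2 + 3) = -6y^2 - 18; subtract.
Quotient: -5y^2 + 4y - 6, Remainder: -2y + 1


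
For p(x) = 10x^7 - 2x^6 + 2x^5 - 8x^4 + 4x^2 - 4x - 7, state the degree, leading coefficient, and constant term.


Highest power of x is 7, with coefficient 10. Constant term is -7.
Degree = 7, leading coefficient = 10, constant term = -7


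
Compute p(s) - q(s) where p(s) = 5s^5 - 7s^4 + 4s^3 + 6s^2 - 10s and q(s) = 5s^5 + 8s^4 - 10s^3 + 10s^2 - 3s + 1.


Distribute the minus sign:
  (5s^5 - 7s^4 + 4s^3 + 6s^2 - 10s)
- (5s^5 + 8s^4 - 10s^3 + 10s^2 - 3s + 1)
Negate second polynomial: -5s^5 - 8s^4 + 10s^3 - 10s^2 + 3s - 1
Add: -15s^4 + 14s^3 - 4s^2 - 7s - 1


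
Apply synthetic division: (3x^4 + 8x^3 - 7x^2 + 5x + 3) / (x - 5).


Synthetic division with c = 5. Coefficients: 3, 8, -7, 5, 3
Bring down 3.
  3 * 5 = 15; 15 + 8 = 23
  23 * 5 = 115; 115 - 7 = 108
  108 * 5 = 540; 540 + 5 = 545
  545 * 5 = 2725; 2725 + 3 = 2728
Quotient: 3x^3 + 23x^2 + 108x + 545, Remainder: 2728


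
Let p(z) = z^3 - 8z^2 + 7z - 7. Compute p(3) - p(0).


p(3) = -31
p(0) = -7
p(3) - p(0) = -31 + 7 = -24


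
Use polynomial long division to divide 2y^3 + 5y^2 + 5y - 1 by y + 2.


(2y^3 + 5y^2 + 5y - 1) / (y + 2)
Step 1: 2y^2 * (y + 2) = 2y^3 + 4y^2; subtract.
Step 2: y * (y + 2) = y^2 + 2y; subtract.
Step 3: 3 * (y + 2) = 3y + 6; subtract.
Quotient: 2y^2 + y + 3, Remainder: -7


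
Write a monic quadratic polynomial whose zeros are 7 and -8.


p(y) = (y - 7)(y + 8)
Expand: y^2 + y - 56


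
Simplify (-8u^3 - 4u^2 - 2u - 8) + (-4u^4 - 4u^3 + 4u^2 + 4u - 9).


Align terms by degree and add:
  -8u^3 - 4u^2 - 2u - 8
  -4u^4 - 4u^3 + 4u^2 + 4u - 9
= -4u^4 - 12u^3 + 2u - 17


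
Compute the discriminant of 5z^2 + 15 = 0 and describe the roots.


D = b^2 - 4ac = (0)^2 - 4(5)(15) = 0 - 300 = -300
Since D < 0: two complex conjugate roots (no real roots)


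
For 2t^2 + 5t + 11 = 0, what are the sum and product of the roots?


For at^2+bt+c=0: sum = -b/a, product = c/a.
a=2, b=5, c=11
Sum = -(5)/2 = -5/2
Product = (11)/2 = 11/2


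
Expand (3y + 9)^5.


Expand (3y + 9)^5 by repeated multiplication:
  (3y + 9)^2 = 9y^2 + 54y + 81
  (3y + 9)^3 = 27y^3 + 243y^2 + 729y + 729
  (3y + 9)^4 = 81y^4 + 972y^3 + 4374y^2 + 8748y + 6561
= 243y^5 + 3645y^4 + 21870y^3 + 65610y^2 + 98415y + 59049


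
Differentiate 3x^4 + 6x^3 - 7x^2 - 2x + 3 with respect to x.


Apply the power rule term by term:
  d/dx(3x^4) = 12x^3
  d/dx(6x^3) = 18x^2
  d/dx(-7x^2) = -14x
  d/dx(-2x) = -2
  d/dx(3) = 0
p'(x) = 12x^3 + 18x^2 - 14x - 2


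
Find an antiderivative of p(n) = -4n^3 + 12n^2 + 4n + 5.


Reverse power rule on each term:
  ∫ -4n^3 dn = -n^4
  ∫ 12n^2 dn = 4n^3
  ∫ 4n dn = 2n^2
  ∫ 5 dn = 5n
F(n) = -n^4 + 4n^3 + 2n^2 + 5n + C


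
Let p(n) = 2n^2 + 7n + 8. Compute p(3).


Using direct substitution:
  2 * (3)^2 = 18
  7 * (3)^1 = 21
  constant: 8
Sum = 18 + 21 + 8 = 47


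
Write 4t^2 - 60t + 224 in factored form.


Roots satisfy r1 + r2 = -b/a = 15 and r1*r2 = c/a = 56.
So r1 = 8, r2 = 7.
4t^2 - 60t + 224 = 4(t - r1)(t - r2) = 4(t - 8)(t - 7)


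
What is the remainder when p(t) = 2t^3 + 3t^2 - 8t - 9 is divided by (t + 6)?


By the Remainder Theorem, the remainder equals p(-6):
  2*(-6)^3 = -432
  3*(-6)^2 = 108
  -8*(-6)^1 = 48
  constant: -9
Sum: -432 + 108 + 48 - 9 = -285


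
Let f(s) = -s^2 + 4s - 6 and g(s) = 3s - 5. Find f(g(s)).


Substitute g(s) into f:
f(g(s)) = -1*(3s - 5)^2 + 4*(3s - 5) + (-6)
(3s - 5)^2 = 9s^2 - 30s + 25
Expand and combine: -9s^2 + 42s - 51


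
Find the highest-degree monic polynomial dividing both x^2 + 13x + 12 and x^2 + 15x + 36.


Factor each:
  x^2 + 13x + 12 = (x + 12)(x + 1)
  x^2 + 15x + 36 = (x + 12)(x + 3)
Common monic factor: x + 12


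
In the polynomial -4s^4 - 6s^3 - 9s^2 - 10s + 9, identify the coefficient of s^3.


Read off the coefficient of s^3: -6


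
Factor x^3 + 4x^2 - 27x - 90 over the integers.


Try integer roots (divisors of -90). x=5: p(5)=0.
Divide out (x - 5): quotient is x^2 + 9x + 18.
Factor the quadratic: (x + 3)(x + 6)
Result: (x - 5)(x + 3)(x + 6)


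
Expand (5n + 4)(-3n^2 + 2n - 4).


Distribute each term of the first polynomial:
  (5n)(-3n^2 + 2n - 4) = -15n^3 + 10n^2 - 20n
  (4)(-3n^2 + 2n - 4) = -12n^2 + 8n - 16
Sum: -15n^3 - 2n^2 - 12n - 16


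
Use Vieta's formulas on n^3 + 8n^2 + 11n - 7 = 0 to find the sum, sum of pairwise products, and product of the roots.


Monic cubic n^3+bn^2+cn+d=0: sum=-b, pairwise sum=c, product=-d.
b=8, c=11, d=-7
r1+r2+r3 = -8
r1r2+r1r3+r2r3 = 11
r1r2r3 = 7


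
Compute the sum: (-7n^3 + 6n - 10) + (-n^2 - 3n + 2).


Align terms by degree and add:
  -7n^3 + 6n - 10
  -n^2 - 3n + 2
= -7n^3 - n^2 + 3n - 8


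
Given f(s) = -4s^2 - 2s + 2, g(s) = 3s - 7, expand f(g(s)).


Substitute g(s) into f:
f(g(s)) = -4*(3s - 7)^2 + (-2)*(3s - 7) + 2
(3s - 7)^2 = 9s^2 - 42s + 49
Expand and combine: -36s^2 + 162s - 180


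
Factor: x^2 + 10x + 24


Roots satisfy r1 + r2 = -b/a = -10 and r1*r2 = c/a = 24.
So r1 = -4, r2 = -6.
x^2 + 10x + 24 = (x - r1)(x - r2) = (x + 4)(x + 6)


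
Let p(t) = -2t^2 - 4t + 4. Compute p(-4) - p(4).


p(-4) = -12
p(4) = -44
p(-4) - p(4) = -12 + 44 = 32


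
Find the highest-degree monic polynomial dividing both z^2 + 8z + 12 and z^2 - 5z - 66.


Factor each:
  z^2 + 8z + 12 = (z + 6)(z + 2)
  z^2 - 5z - 66 = (z + 6)(z - 11)
Common monic factor: z + 6


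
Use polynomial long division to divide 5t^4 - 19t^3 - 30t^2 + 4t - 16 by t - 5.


(5t^4 - 19t^3 - 30t^2 + 4t - 16) / (t - 5)
Step 1: 5t^3 * (t - 5) = 5t^4 - 25t^3; subtract.
Step 2: 6t^2 * (t - 5) = 6t^3 - 30t^2; subtract.
Step 3: 0 * (t - 5) = 0; subtract.
Step 4: 4 * (t - 5) = 4t - 20; subtract.
Quotient: 5t^3 + 6t^2 + 4, Remainder: 4


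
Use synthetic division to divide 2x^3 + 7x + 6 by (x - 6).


Synthetic division with c = 6. Coefficients: 2, 0, 7, 6
Bring down 2.
  2 * 6 = 12; 12 + 0 = 12
  12 * 6 = 72; 72 + 7 = 79
  79 * 6 = 474; 474 + 6 = 480
Quotient: 2x^2 + 12x + 79, Remainder: 480


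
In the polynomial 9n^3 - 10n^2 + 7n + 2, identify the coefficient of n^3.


Read off the coefficient of n^3: 9


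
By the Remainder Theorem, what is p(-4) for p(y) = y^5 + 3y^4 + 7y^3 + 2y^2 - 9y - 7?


By the Remainder Theorem, the remainder equals p(-4):
  1*(-4)^5 = -1024
  3*(-4)^4 = 768
  7*(-4)^3 = -448
  2*(-4)^2 = 32
  -9*(-4)^1 = 36
  constant: -7
Sum: -1024 + 768 - 448 + 32 + 36 - 7 = -643


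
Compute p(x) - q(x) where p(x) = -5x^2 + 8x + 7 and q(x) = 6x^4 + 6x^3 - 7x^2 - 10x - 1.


Distribute the minus sign:
  (-5x^2 + 8x + 7)
- (6x^4 + 6x^3 - 7x^2 - 10x - 1)
Negate second polynomial: -6x^4 - 6x^3 + 7x^2 + 10x + 1
Add: -6x^4 - 6x^3 + 2x^2 + 18x + 8


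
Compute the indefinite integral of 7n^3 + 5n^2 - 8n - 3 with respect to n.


Reverse power rule on each term:
  ∫ 7n^3 dn = (7/4)n^4
  ∫ 5n^2 dn = (5/3)n^3
  ∫ -8n dn = -4n^2
  ∫ -3 dn = -3n
F(n) = (7/4)n^4 + (5/3)n^3 - 4n^2 - 3n + C


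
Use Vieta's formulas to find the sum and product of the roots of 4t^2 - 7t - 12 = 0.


For at^2+bt+c=0: sum = -b/a, product = c/a.
a=4, b=-7, c=-12
Sum = -(-7)/4 = 7/4
Product = (-12)/4 = -3


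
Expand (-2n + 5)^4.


Expand (-2n + 5)^4 by repeated multiplication:
  (-2n + 5)^2 = 4n^2 - 20n + 25
  (-2n + 5)^3 = -8n^3 + 60n^2 - 150n + 125
= 16n^4 - 160n^3 + 600n^2 - 1000n + 625


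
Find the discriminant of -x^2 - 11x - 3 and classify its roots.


D = b^2 - 4ac = (-11)^2 - 4(-1)(-3) = 121 - 12 = 109
Since D > 0: two distinct irrational roots


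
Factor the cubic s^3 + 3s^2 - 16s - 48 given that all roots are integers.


Try integer roots (divisors of -48). s=4: p(4)=0.
Divide out (s - 4): quotient is s^2 + 7s + 12.
Factor the quadratic: (s + 4)(s + 3)
Result: (s - 4)(s + 4)(s + 3)


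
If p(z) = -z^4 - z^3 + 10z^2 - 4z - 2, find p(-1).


Using direct substitution:
  -1 * (-1)^4 = -1
  -1 * (-1)^3 = 1
  10 * (-1)^2 = 10
  -4 * (-1)^1 = 4
  constant: -2
Sum = -1 + 1 + 10 + 4 - 2 = 12


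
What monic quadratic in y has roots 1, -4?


p(y) = (y - 1)(y + 4)
Expand: y^2 + 3y - 4


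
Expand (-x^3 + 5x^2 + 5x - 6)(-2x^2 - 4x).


Distribute each term of the first polynomial:
  (-x^3)(-2x^2 - 4x) = 2x^5 + 4x^4
  (5x^2)(-2x^2 - 4x) = -10x^4 - 20x^3
  (5x)(-2x^2 - 4x) = -10x^3 - 20x^2
  (-6)(-2x^2 - 4x) = 12x^2 + 24x
Sum: 2x^5 - 6x^4 - 30x^3 - 8x^2 + 24x


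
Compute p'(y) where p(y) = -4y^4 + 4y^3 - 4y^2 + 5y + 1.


Apply the power rule term by term:
  d/dy(-4y^4) = -16y^3
  d/dy(4y^3) = 12y^2
  d/dy(-4y^2) = -8y
  d/dy(5y) = 5
  d/dy(1) = 0
p'(y) = -16y^3 + 12y^2 - 8y + 5


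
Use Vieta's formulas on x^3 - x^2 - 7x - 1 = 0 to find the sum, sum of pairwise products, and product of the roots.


Monic cubic x^3+bx^2+cx+d=0: sum=-b, pairwise sum=c, product=-d.
b=-1, c=-7, d=-1
r1+r2+r3 = 1
r1r2+r1r3+r2r3 = -7
r1r2r3 = 1


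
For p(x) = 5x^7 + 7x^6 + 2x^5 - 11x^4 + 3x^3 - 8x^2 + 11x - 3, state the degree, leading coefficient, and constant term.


Highest power of x is 7, with coefficient 5. Constant term is -3.
Degree = 7, leading coefficient = 5, constant term = -3


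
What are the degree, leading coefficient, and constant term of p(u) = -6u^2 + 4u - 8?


Highest power of u is 2, with coefficient -6. Constant term is -8.
Degree = 2, leading coefficient = -6, constant term = -8


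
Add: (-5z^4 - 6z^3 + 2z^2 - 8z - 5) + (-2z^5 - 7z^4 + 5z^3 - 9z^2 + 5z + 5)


Align terms by degree and add:
  -5z^4 - 6z^3 + 2z^2 - 8z - 5
  -2z^5 - 7z^4 + 5z^3 - 9z^2 + 5z + 5
= -2z^5 - 12z^4 - z^3 - 7z^2 - 3z


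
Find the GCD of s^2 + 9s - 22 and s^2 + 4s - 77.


Factor each:
  s^2 + 9s - 22 = (s + 11)(s - 2)
  s^2 + 4s - 77 = (s + 11)(s - 7)
Common monic factor: s + 11


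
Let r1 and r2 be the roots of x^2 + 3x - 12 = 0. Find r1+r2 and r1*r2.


For ax^2+bx+c=0: sum = -b/a, product = c/a.
a=1, b=3, c=-12
Sum = -(3)/1 = -3
Product = (-12)/1 = -12


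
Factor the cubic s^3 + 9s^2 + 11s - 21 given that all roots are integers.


Try integer roots (divisors of -21). s=-3: p(-3)=0.
Divide out (s + 3): quotient is s^2 + 6s - 7.
Factor the quadratic: (s + 7)(s - 1)
Result: (s + 3)(s + 7)(s - 1)


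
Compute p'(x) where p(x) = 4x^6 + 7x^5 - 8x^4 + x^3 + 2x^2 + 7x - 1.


Apply the power rule term by term:
  d/dx(4x^6) = 24x^5
  d/dx(7x^5) = 35x^4
  d/dx(-8x^4) = -32x^3
  d/dx(x^3) = 3x^2
  d/dx(2x^2) = 4x
  d/dx(7x) = 7
  d/dx(-1) = 0
p'(x) = 24x^5 + 35x^4 - 32x^3 + 3x^2 + 4x + 7


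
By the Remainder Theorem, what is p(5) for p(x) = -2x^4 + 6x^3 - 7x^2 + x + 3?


By the Remainder Theorem, the remainder equals p(5):
  -2*(5)^4 = -1250
  6*(5)^3 = 750
  -7*(5)^2 = -175
  1*(5)^1 = 5
  constant: 3
Sum: -1250 + 750 - 175 + 5 + 3 = -667


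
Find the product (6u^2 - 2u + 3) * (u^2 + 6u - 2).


Distribute each term of the first polynomial:
  (6u^2)(u^2 + 6u - 2) = 6u^4 + 36u^3 - 12u^2
  (-2u)(u^2 + 6u - 2) = -2u^3 - 12u^2 + 4u
  (3)(u^2 + 6u - 2) = 3u^2 + 18u - 6
Sum: 6u^4 + 34u^3 - 21u^2 + 22u - 6


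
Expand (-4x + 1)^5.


Expand (-4x + 1)^5 by repeated multiplication:
  (-4x + 1)^2 = 16x^2 - 8x + 1
  (-4x + 1)^3 = -64x^3 + 48x^2 - 12x + 1
  (-4x + 1)^4 = 256x^4 - 256x^3 + 96x^2 - 16x + 1
= -1024x^5 + 1280x^4 - 640x^3 + 160x^2 - 20x + 1


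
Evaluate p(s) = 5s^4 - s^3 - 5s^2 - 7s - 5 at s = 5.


Using direct substitution:
  5 * (5)^4 = 3125
  -1 * (5)^3 = -125
  -5 * (5)^2 = -125
  -7 * (5)^1 = -35
  constant: -5
Sum = 3125 - 125 - 125 - 35 - 5 = 2835


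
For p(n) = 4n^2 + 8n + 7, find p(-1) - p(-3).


p(-1) = 3
p(-3) = 19
p(-1) - p(-3) = 3 - 19 = -16


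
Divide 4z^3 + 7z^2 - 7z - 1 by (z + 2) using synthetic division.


Synthetic division with c = -2. Coefficients: 4, 7, -7, -1
Bring down 4.
  4 * -2 = -8; -8 + 7 = -1
  -1 * -2 = 2; 2 - 7 = -5
  -5 * -2 = 10; 10 - 1 = 9
Quotient: 4z^2 - z - 5, Remainder: 9


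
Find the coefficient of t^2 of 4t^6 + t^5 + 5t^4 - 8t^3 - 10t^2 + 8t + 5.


Read off the coefficient of t^2: -10


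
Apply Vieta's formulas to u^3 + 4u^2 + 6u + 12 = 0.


Monic cubic u^3+bu^2+cu+d=0: sum=-b, pairwise sum=c, product=-d.
b=4, c=6, d=12
r1+r2+r3 = -4
r1r2+r1r3+r2r3 = 6
r1r2r3 = -12


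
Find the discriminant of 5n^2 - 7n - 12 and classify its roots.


D = b^2 - 4ac = (-7)^2 - 4(5)(-12) = 49 + 240 = 289
Since D > 0: two distinct rational roots


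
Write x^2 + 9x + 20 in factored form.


Roots satisfy r1 + r2 = -b/a = -9 and r1*r2 = c/a = 20.
So r1 = -5, r2 = -4.
x^2 + 9x + 20 = (x - r1)(x - r2) = (x + 5)(x + 4)


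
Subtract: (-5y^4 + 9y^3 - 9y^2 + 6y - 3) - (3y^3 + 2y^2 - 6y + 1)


Distribute the minus sign:
  (-5y^4 + 9y^3 - 9y^2 + 6y - 3)
- (3y^3 + 2y^2 - 6y + 1)
Negate second polynomial: -3y^3 - 2y^2 + 6y - 1
Add: -5y^4 + 6y^3 - 11y^2 + 12y - 4


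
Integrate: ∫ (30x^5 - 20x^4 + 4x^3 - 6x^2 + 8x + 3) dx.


Reverse power rule on each term:
  ∫ 30x^5 dx = 5x^6
  ∫ -20x^4 dx = -4x^5
  ∫ 4x^3 dx = x^4
  ∫ -6x^2 dx = -2x^3
  ∫ 8x dx = 4x^2
  ∫ 3 dx = 3x
F(x) = 5x^6 - 4x^5 + x^4 - 2x^3 + 4x^2 + 3x + C


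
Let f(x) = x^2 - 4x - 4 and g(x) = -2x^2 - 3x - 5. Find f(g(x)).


Substitute g(x) into f:
f(g(x)) = 1*(-2x^2 - 3x - 5)^2 + (-4)*(-2x^2 - 3x - 5) + (-4)
(-2x^2 - 3x - 5)^2 = 4x^4 + 12x^3 + 29x^2 + 30x + 25
Expand and combine: 4x^4 + 12x^3 + 37x^2 + 42x + 41


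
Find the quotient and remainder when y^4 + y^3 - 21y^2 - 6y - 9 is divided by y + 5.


(y^4 + y^3 - 21y^2 - 6y - 9) / (y + 5)
Step 1: y^3 * (y + 5) = y^4 + 5y^3; subtract.
Step 2: -4y^2 * (y + 5) = -4y^3 - 20y^2; subtract.
Step 3: -y * (y + 5) = -y^2 - 5y; subtract.
Step 4: -1 * (y + 5) = -y - 5; subtract.
Quotient: y^3 - 4y^2 - y - 1, Remainder: -4


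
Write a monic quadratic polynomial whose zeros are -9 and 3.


p(y) = (y + 9)(y - 3)
Expand: y^2 + 6y - 27


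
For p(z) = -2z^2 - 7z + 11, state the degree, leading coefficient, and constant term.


Highest power of z is 2, with coefficient -2. Constant term is 11.
Degree = 2, leading coefficient = -2, constant term = 11


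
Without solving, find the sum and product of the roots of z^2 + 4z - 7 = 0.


For az^2+bz+c=0: sum = -b/a, product = c/a.
a=1, b=4, c=-7
Sum = -(4)/1 = -4
Product = (-7)/1 = -7


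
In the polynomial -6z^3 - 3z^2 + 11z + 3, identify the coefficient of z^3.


Read off the coefficient of z^3: -6


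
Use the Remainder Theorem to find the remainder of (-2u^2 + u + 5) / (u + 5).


By the Remainder Theorem, the remainder equals p(-5):
  -2*(-5)^2 = -50
  1*(-5)^1 = -5
  constant: 5
Sum: -50 - 5 + 5 = -50


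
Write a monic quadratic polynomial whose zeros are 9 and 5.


p(x) = (x - 9)(x - 5)
Expand: x^2 - 14x + 45


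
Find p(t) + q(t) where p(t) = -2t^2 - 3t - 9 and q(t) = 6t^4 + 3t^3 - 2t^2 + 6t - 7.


Align terms by degree and add:
  -2t^2 - 3t - 9
+ 6t^4 + 3t^3 - 2t^2 + 6t - 7
= 6t^4 + 3t^3 - 4t^2 + 3t - 16


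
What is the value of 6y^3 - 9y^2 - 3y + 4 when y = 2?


Using direct substitution:
  6 * (2)^3 = 48
  -9 * (2)^2 = -36
  -3 * (2)^1 = -6
  constant: 4
Sum = 48 - 36 - 6 + 4 = 10


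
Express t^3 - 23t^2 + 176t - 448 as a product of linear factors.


Try integer roots (divisors of -448). t=7: p(7)=0.
Divide out (t - 7): quotient is t^2 - 16t + 64.
Factor the quadratic: (t - 8)(t - 8)
Result: (t - 7)(t - 8)(t - 8)


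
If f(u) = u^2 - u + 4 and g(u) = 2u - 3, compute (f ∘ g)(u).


Substitute g(u) into f:
f(g(u)) = 1*(2u - 3)^2 + (-1)*(2u - 3) + 4
(2u - 3)^2 = 4u^2 - 12u + 9
Expand and combine: 4u^2 - 14u + 16


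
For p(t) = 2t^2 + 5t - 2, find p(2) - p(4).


p(2) = 16
p(4) = 50
p(2) - p(4) = 16 - 50 = -34


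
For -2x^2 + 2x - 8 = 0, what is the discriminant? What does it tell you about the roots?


D = b^2 - 4ac = (2)^2 - 4(-2)(-8) = 4 - 64 = -60
Since D < 0: two complex conjugate roots (no real roots)


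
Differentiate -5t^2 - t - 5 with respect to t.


Apply the power rule term by term:
  d/dt(-5t^2) = -10t
  d/dt(-t) = -1
  d/dt(-5) = 0
p'(t) = -10t - 1


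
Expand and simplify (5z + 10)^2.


Expand (5z + 10)^2 by repeated multiplication:
= 25z^2 + 100z + 100


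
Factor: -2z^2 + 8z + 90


Roots satisfy r1 + r2 = -b/a = 4 and r1*r2 = c/a = -45.
So r1 = 9, r2 = -5.
-2z^2 + 8z + 90 = -2(z - r1)(z - r2) = -2(z - 9)(z + 5)


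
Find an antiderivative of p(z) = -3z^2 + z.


Reverse power rule on each term:
  ∫ -3z^2 dz = -z^3
  ∫ z dz = (1/2)z^2
F(z) = -z^3 + (1/2)z^2 + C


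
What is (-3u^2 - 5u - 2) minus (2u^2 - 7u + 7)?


Distribute the minus sign:
  (-3u^2 - 5u - 2)
- (2u^2 - 7u + 7)
Negate second polynomial: -2u^2 + 7u - 7
Add: -5u^2 + 2u - 9


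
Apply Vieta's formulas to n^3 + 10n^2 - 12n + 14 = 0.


Monic cubic n^3+bn^2+cn+d=0: sum=-b, pairwise sum=c, product=-d.
b=10, c=-12, d=14
r1+r2+r3 = -10
r1r2+r1r3+r2r3 = -12
r1r2r3 = -14


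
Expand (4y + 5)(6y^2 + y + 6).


Distribute each term of the first polynomial:
  (4y)(6y^2 + y + 6) = 24y^3 + 4y^2 + 24y
  (5)(6y^2 + y + 6) = 30y^2 + 5y + 30
Sum: 24y^3 + 34y^2 + 29y + 30


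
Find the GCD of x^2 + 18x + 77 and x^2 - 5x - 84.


Factor each:
  x^2 + 18x + 77 = (x + 7)(x + 11)
  x^2 - 5x - 84 = (x + 7)(x - 12)
Common monic factor: x + 7


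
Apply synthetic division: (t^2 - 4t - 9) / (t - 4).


Synthetic division with c = 4. Coefficients: 1, -4, -9
Bring down 1.
  1 * 4 = 4; 4 - 4 = 0
  0 * 4 = 0; 0 - 9 = -9
Quotient: t, Remainder: -9


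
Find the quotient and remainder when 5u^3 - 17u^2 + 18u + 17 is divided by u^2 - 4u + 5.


(5u^3 - 17u^2 + 18u + 17) / (u^2 - 4u + 5)
Step 1: 5u * (u^2 - 4u + 5) = 5u^3 - 20u^2 + 25u; subtract.
Step 2: 3 * (u^2 - 4u + 5) = 3u^2 - 12u + 15; subtract.
Quotient: 5u + 3, Remainder: 5u + 2


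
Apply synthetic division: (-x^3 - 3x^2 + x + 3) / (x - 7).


Synthetic division with c = 7. Coefficients: -1, -3, 1, 3
Bring down -1.
  -1 * 7 = -7; -7 - 3 = -10
  -10 * 7 = -70; -70 + 1 = -69
  -69 * 7 = -483; -483 + 3 = -480
Quotient: -x^2 - 10x - 69, Remainder: -480


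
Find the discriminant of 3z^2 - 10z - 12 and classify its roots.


D = b^2 - 4ac = (-10)^2 - 4(3)(-12) = 100 + 144 = 244
Since D > 0: two distinct irrational roots


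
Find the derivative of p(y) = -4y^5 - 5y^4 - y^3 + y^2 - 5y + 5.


Apply the power rule term by term:
  d/dy(-4y^5) = -20y^4
  d/dy(-5y^4) = -20y^3
  d/dy(-y^3) = -3y^2
  d/dy(y^2) = 2y
  d/dy(-5y) = -5
  d/dy(5) = 0
p'(y) = -20y^4 - 20y^3 - 3y^2 + 2y - 5


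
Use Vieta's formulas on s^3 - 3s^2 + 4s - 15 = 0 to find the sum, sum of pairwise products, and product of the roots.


Monic cubic s^3+bs^2+cs+d=0: sum=-b, pairwise sum=c, product=-d.
b=-3, c=4, d=-15
r1+r2+r3 = 3
r1r2+r1r3+r2r3 = 4
r1r2r3 = 15


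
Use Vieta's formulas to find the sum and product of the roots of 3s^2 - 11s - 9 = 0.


For as^2+bs+c=0: sum = -b/a, product = c/a.
a=3, b=-11, c=-9
Sum = -(-11)/3 = 11/3
Product = (-9)/3 = -3


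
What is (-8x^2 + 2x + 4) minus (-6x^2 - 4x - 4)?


Distribute the minus sign:
  (-8x^2 + 2x + 4)
- (-6x^2 - 4x - 4)
Negate second polynomial: 6x^2 + 4x + 4
Add: -2x^2 + 6x + 8


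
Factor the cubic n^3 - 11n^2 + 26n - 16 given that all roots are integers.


Try integer roots (divisors of -16). n=1: p(1)=0.
Divide out (n - 1): quotient is n^2 - 10n + 16.
Factor the quadratic: (n - 2)(n - 8)
Result: (n - 1)(n - 2)(n - 8)


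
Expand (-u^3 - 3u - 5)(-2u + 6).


Distribute each term of the first polynomial:
  (-u^3)(-2u + 6) = 2u^4 - 6u^3
  (-3u)(-2u + 6) = 6u^2 - 18u
  (-5)(-2u + 6) = 10u - 30
Sum: 2u^4 - 6u^3 + 6u^2 - 8u - 30


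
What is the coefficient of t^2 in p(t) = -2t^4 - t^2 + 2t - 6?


Read off the coefficient of t^2: -1


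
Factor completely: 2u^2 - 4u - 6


Roots satisfy r1 + r2 = -b/a = 2 and r1*r2 = c/a = -3.
So r1 = -1, r2 = 3.
2u^2 - 4u - 6 = 2(u - r1)(u - r2) = 2(u + 1)(u - 3)


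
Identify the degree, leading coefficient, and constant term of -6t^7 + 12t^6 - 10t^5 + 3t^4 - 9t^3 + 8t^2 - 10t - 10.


Highest power of t is 7, with coefficient -6. Constant term is -10.
Degree = 7, leading coefficient = -6, constant term = -10


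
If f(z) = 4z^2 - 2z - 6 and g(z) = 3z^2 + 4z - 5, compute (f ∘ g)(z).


Substitute g(z) into f:
f(g(z)) = 4*(3z^2 + 4z - 5)^2 + (-2)*(3z^2 + 4z - 5) + (-6)
(3z^2 + 4z - 5)^2 = 9z^4 + 24z^3 - 14z^2 - 40z + 25
Expand and combine: 36z^4 + 96z^3 - 62z^2 - 168z + 104


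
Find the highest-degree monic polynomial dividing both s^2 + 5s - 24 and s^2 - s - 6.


Factor each:
  s^2 + 5s - 24 = (s - 3)(s + 8)
  s^2 - s - 6 = (s - 3)(s + 2)
Common monic factor: s - 3


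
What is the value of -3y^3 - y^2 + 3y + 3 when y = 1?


Using direct substitution:
  -3 * (1)^3 = -3
  -1 * (1)^2 = -1
  3 * (1)^1 = 3
  constant: 3
Sum = -3 - 1 + 3 + 3 = 2


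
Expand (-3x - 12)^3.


Expand (-3x - 12)^3 by repeated multiplication:
  (-3x - 12)^2 = 9x^2 + 72x + 144
= -27x^3 - 324x^2 - 1296x - 1728


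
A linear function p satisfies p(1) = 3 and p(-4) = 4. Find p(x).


p(x) = mx + b. Using p(1)=3, p(-4)=4:
m = (3 - 4)/(1 + 4) = -1/5 = -1/5
b = 3 - m*(1) = 3 + 1/5 = 16/5
p(x) = -(1/5)x + (16/5)


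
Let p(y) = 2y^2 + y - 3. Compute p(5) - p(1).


p(5) = 52
p(1) = 0
p(5) - p(1) = 52 = 52


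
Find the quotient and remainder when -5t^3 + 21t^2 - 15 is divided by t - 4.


(-5t^3 + 21t^2 - 15) / (t - 4)
Step 1: -5t^2 * (t - 4) = -5t^3 + 20t^2; subtract.
Step 2: t * (t - 4) = t^2 - 4t; subtract.
Step 3: 4 * (t - 4) = 4t - 16; subtract.
Quotient: -5t^2 + t + 4, Remainder: 1


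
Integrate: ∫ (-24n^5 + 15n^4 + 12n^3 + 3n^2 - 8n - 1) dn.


Reverse power rule on each term:
  ∫ -24n^5 dn = -4n^6
  ∫ 15n^4 dn = 3n^5
  ∫ 12n^3 dn = 3n^4
  ∫ 3n^2 dn = n^3
  ∫ -8n dn = -4n^2
  ∫ -1 dn = -n
F(n) = -4n^6 + 3n^5 + 3n^4 + n^3 - 4n^2 - n + C


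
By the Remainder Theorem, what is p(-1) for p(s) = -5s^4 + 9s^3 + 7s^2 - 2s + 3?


By the Remainder Theorem, the remainder equals p(-1):
  -5*(-1)^4 = -5
  9*(-1)^3 = -9
  7*(-1)^2 = 7
  -2*(-1)^1 = 2
  constant: 3
Sum: -5 - 9 + 7 + 2 + 3 = -2


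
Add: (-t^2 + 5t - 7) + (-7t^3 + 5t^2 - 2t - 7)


Align terms by degree and add:
  -t^2 + 5t - 7
  -7t^3 + 5t^2 - 2t - 7
= -7t^3 + 4t^2 + 3t - 14


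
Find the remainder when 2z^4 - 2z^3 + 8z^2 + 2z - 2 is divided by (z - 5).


By the Remainder Theorem, the remainder equals p(5):
  2*(5)^4 = 1250
  -2*(5)^3 = -250
  8*(5)^2 = 200
  2*(5)^1 = 10
  constant: -2
Sum: 1250 - 250 + 200 + 10 - 2 = 1208


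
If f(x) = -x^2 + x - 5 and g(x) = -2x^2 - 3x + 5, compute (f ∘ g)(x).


Substitute g(x) into f:
f(g(x)) = -1*(-2x^2 - 3x + 5)^2 + 1*(-2x^2 - 3x + 5) + (-5)
(-2x^2 - 3x + 5)^2 = 4x^4 + 12x^3 - 11x^2 - 30x + 25
Expand and combine: -4x^4 - 12x^3 + 9x^2 + 27x - 25


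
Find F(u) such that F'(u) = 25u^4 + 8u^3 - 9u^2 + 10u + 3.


Reverse power rule on each term:
  ∫ 25u^4 du = 5u^5
  ∫ 8u^3 du = 2u^4
  ∫ -9u^2 du = -3u^3
  ∫ 10u du = 5u^2
  ∫ 3 du = 3u
F(u) = 5u^5 + 2u^4 - 3u^3 + 5u^2 + 3u + C


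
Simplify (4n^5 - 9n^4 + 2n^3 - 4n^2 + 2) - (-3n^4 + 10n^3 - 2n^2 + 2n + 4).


Distribute the minus sign:
  (4n^5 - 9n^4 + 2n^3 - 4n^2 + 2)
- (-3n^4 + 10n^3 - 2n^2 + 2n + 4)
Negate second polynomial: 3n^4 - 10n^3 + 2n^2 - 2n - 4
Add: 4n^5 - 6n^4 - 8n^3 - 2n^2 - 2n - 2


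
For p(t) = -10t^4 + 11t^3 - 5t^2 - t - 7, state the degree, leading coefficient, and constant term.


Highest power of t is 4, with coefficient -10. Constant term is -7.
Degree = 4, leading coefficient = -10, constant term = -7


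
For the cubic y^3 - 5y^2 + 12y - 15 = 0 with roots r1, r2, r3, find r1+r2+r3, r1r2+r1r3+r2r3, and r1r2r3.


Monic cubic y^3+by^2+cy+d=0: sum=-b, pairwise sum=c, product=-d.
b=-5, c=12, d=-15
r1+r2+r3 = 5
r1r2+r1r3+r2r3 = 12
r1r2r3 = 15


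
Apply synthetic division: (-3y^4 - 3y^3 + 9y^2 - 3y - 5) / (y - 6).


Synthetic division with c = 6. Coefficients: -3, -3, 9, -3, -5
Bring down -3.
  -3 * 6 = -18; -18 - 3 = -21
  -21 * 6 = -126; -126 + 9 = -117
  -117 * 6 = -702; -702 - 3 = -705
  -705 * 6 = -4230; -4230 - 5 = -4235
Quotient: -3y^3 - 21y^2 - 117y - 705, Remainder: -4235


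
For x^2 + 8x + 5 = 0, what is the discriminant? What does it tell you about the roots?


D = b^2 - 4ac = (8)^2 - 4(1)(5) = 64 - 20 = 44
Since D > 0: two distinct irrational roots


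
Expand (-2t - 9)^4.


Expand (-2t - 9)^4 by repeated multiplication:
  (-2t - 9)^2 = 4t^2 + 36t + 81
  (-2t - 9)^3 = -8t^3 - 108t^2 - 486t - 729
= 16t^4 + 288t^3 + 1944t^2 + 5832t + 6561


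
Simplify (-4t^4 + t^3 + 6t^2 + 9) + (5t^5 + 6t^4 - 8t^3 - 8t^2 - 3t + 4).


Align terms by degree and add:
  -4t^4 + t^3 + 6t^2 + 9
+ 5t^5 + 6t^4 - 8t^3 - 8t^2 - 3t + 4
= 5t^5 + 2t^4 - 7t^3 - 2t^2 - 3t + 13


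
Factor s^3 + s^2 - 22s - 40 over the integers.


Try integer roots (divisors of -40). s=5: p(5)=0.
Divide out (s - 5): quotient is s^2 + 6s + 8.
Factor the quadratic: (s + 2)(s + 4)
Result: (s - 5)(s + 2)(s + 4)


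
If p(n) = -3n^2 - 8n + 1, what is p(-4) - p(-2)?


p(-4) = -15
p(-2) = 5
p(-4) - p(-2) = -15 - 5 = -20


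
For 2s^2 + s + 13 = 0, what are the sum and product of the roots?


For as^2+bs+c=0: sum = -b/a, product = c/a.
a=2, b=1, c=13
Sum = -(1)/2 = -1/2
Product = (13)/2 = 13/2


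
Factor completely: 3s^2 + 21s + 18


Roots satisfy r1 + r2 = -b/a = -7 and r1*r2 = c/a = 6.
So r1 = -1, r2 = -6.
3s^2 + 21s + 18 = 3(s - r1)(s - r2) = 3(s + 1)(s + 6)


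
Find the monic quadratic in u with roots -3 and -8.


p(u) = (u + 3)(u + 8)
Expand: u^2 + 11u + 24


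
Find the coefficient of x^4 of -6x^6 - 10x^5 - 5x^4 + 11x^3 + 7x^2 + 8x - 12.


Read off the coefficient of x^4: -5


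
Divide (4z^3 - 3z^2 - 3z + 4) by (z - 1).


(4z^3 - 3z^2 - 3z + 4) / (z - 1)
Step 1: 4z^2 * (z - 1) = 4z^3 - 4z^2; subtract.
Step 2: z * (z - 1) = z^2 - z; subtract.
Step 3: -2 * (z - 1) = -2z + 2; subtract.
Quotient: 4z^2 + z - 2, Remainder: 2


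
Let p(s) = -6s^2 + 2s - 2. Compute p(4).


Using direct substitution:
  -6 * (4)^2 = -96
  2 * (4)^1 = 8
  constant: -2
Sum = -96 + 8 - 2 = -90


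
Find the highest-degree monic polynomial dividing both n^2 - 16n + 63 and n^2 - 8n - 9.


Factor each:
  n^2 - 16n + 63 = (n - 9)(n - 7)
  n^2 - 8n - 9 = (n - 9)(n + 1)
Common monic factor: n - 9


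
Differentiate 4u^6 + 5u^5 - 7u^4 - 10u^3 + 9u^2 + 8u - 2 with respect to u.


Apply the power rule term by term:
  d/du(4u^6) = 24u^5
  d/du(5u^5) = 25u^4
  d/du(-7u^4) = -28u^3
  d/du(-10u^3) = -30u^2
  d/du(9u^2) = 18u
  d/du(8u) = 8
  d/du(-2) = 0
p'(u) = 24u^5 + 25u^4 - 28u^3 - 30u^2 + 18u + 8


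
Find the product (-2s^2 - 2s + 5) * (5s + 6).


Distribute each term of the first polynomial:
  (-2s^2)(5s + 6) = -10s^3 - 12s^2
  (-2s)(5s + 6) = -10s^2 - 12s
  (5)(5s + 6) = 25s + 30
Sum: -10s^3 - 22s^2 + 13s + 30


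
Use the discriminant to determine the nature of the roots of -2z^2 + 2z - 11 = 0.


D = b^2 - 4ac = (2)^2 - 4(-2)(-11) = 4 - 88 = -84
Since D < 0: two complex conjugate roots (no real roots)


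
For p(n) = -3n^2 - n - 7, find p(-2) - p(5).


p(-2) = -17
p(5) = -87
p(-2) - p(5) = -17 + 87 = 70


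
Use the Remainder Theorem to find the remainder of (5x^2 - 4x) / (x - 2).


By the Remainder Theorem, the remainder equals p(2):
  5*(2)^2 = 20
  -4*(2)^1 = -8
  constant: 0
Sum: 20 - 8 + 0 = 12


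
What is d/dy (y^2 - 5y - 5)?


Apply the power rule term by term:
  d/dy(y^2) = 2y
  d/dy(-5y) = -5
  d/dy(-5) = 0
p'(y) = 2y - 5


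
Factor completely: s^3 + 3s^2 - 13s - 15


Try integer roots (divisors of -15). s=-1: p(-1)=0.
Divide out (s + 1): quotient is s^2 + 2s - 15.
Factor the quadratic: (s + 5)(s - 3)
Result: (s + 1)(s + 5)(s - 3)


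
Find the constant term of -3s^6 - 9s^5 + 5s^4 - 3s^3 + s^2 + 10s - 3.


Read off the constant term: -3


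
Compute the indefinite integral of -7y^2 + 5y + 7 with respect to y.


Reverse power rule on each term:
  ∫ -7y^2 dy = -(7/3)y^3
  ∫ 5y dy = (5/2)y^2
  ∫ 7 dy = 7y
F(y) = -(7/3)y^3 + (5/2)y^2 + 7y + C


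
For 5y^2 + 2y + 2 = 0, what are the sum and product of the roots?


For ay^2+by+c=0: sum = -b/a, product = c/a.
a=5, b=2, c=2
Sum = -(2)/5 = -2/5
Product = (2)/5 = 2/5


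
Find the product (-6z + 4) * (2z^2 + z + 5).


Distribute each term of the first polynomial:
  (-6z)(2z^2 + z + 5) = -12z^3 - 6z^2 - 30z
  (4)(2z^2 + z + 5) = 8z^2 + 4z + 20
Sum: -12z^3 + 2z^2 - 26z + 20


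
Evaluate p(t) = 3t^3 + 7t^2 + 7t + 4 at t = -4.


Using direct substitution:
  3 * (-4)^3 = -192
  7 * (-4)^2 = 112
  7 * (-4)^1 = -28
  constant: 4
Sum = -192 + 112 - 28 + 4 = -104


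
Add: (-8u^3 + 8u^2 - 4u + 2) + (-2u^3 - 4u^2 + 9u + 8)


Align terms by degree and add:
  -8u^3 + 8u^2 - 4u + 2
  -2u^3 - 4u^2 + 9u + 8
= -10u^3 + 4u^2 + 5u + 10


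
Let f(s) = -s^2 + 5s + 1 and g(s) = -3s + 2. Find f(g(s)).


Substitute g(s) into f:
f(g(s)) = -1*(-3s + 2)^2 + 5*(-3s + 2) + 1
(-3s + 2)^2 = 9s^2 - 12s + 4
Expand and combine: -9s^2 - 3s + 7


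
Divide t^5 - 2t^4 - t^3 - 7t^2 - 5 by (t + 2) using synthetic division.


Synthetic division with c = -2. Coefficients: 1, -2, -1, -7, 0, -5
Bring down 1.
  1 * -2 = -2; -2 - 2 = -4
  -4 * -2 = 8; 8 - 1 = 7
  7 * -2 = -14; -14 - 7 = -21
  -21 * -2 = 42; 42 + 0 = 42
  42 * -2 = -84; -84 - 5 = -89
Quotient: t^4 - 4t^3 + 7t^2 - 21t + 42, Remainder: -89


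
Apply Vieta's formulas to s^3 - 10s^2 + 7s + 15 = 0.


Monic cubic s^3+bs^2+cs+d=0: sum=-b, pairwise sum=c, product=-d.
b=-10, c=7, d=15
r1+r2+r3 = 10
r1r2+r1r3+r2r3 = 7
r1r2r3 = -15


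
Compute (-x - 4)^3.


Expand (-x - 4)^3 by repeated multiplication:
  (-x - 4)^2 = x^2 + 8x + 16
= -x^3 - 12x^2 - 48x - 64


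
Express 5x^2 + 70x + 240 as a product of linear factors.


Roots satisfy r1 + r2 = -b/a = -14 and r1*r2 = c/a = 48.
So r1 = -6, r2 = -8.
5x^2 + 70x + 240 = 5(x - r1)(x - r2) = 5(x + 6)(x + 8)


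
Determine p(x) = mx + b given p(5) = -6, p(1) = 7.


p(x) = mx + b. Using p(5)=-6, p(1)=7:
m = (-6 - 7)/(5 - 1) = -13/4 = -13/4
b = -6 - m*(5) = -6 + 65/4 = 41/4
p(x) = -(13/4)x + (41/4)


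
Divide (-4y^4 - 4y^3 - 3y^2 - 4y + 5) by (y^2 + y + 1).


(-4y^4 - 4y^3 - 3y^2 - 4y + 5) / (y^2 + y + 1)
Step 1: -4y^2 * (y^2 + y + 1) = -4y^4 - 4y^3 - 4y^2; subtract.
Step 2: 0 * (y^2 + y + 1) = 0; subtract.
Step 3: 1 * (y^2 + y + 1) = y^2 + y + 1; subtract.
Quotient: -4y^2 + 1, Remainder: -5y + 4


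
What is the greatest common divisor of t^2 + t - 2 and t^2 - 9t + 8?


Factor each:
  t^2 + t - 2 = (t - 1)(t + 2)
  t^2 - 9t + 8 = (t - 1)(t - 8)
Common monic factor: t - 1


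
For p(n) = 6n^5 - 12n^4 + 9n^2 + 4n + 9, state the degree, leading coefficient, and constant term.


Highest power of n is 5, with coefficient 6. Constant term is 9.
Degree = 5, leading coefficient = 6, constant term = 9


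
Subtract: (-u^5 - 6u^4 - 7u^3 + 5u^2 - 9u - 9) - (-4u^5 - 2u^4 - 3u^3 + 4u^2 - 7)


Distribute the minus sign:
  (-u^5 - 6u^4 - 7u^3 + 5u^2 - 9u - 9)
- (-4u^5 - 2u^4 - 3u^3 + 4u^2 - 7)
Negate second polynomial: 4u^5 + 2u^4 + 3u^3 - 4u^2 + 7
Add: 3u^5 - 4u^4 - 4u^3 + u^2 - 9u - 2


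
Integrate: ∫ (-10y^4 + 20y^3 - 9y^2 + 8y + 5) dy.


Reverse power rule on each term:
  ∫ -10y^4 dy = -2y^5
  ∫ 20y^3 dy = 5y^4
  ∫ -9y^2 dy = -3y^3
  ∫ 8y dy = 4y^2
  ∫ 5 dy = 5y
F(y) = -2y^5 + 5y^4 - 3y^3 + 4y^2 + 5y + C
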